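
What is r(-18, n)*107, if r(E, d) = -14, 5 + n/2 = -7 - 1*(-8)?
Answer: -1498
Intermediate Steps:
n = -8 (n = -10 + 2*(-7 - 1*(-8)) = -10 + 2*(-7 + 8) = -10 + 2*1 = -10 + 2 = -8)
r(-18, n)*107 = -14*107 = -1498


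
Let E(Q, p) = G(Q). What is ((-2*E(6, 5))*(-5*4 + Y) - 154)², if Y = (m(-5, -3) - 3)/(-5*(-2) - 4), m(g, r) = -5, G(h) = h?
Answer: 10404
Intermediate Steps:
E(Q, p) = Q
Y = -4/3 (Y = (-5 - 3)/(-5*(-2) - 4) = -8/(10 - 4) = -8/6 = -8*⅙ = -4/3 ≈ -1.3333)
((-2*E(6, 5))*(-5*4 + Y) - 154)² = ((-2*6)*(-5*4 - 4/3) - 154)² = (-12*(-20 - 4/3) - 154)² = (-12*(-64/3) - 154)² = (256 - 154)² = 102² = 10404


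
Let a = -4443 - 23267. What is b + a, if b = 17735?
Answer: -9975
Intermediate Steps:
a = -27710
b + a = 17735 - 27710 = -9975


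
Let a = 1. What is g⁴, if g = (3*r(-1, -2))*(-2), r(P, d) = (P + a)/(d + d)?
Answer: 0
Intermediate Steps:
r(P, d) = (1 + P)/(2*d) (r(P, d) = (P + 1)/(d + d) = (1 + P)/((2*d)) = (1 + P)*(1/(2*d)) = (1 + P)/(2*d))
g = 0 (g = (3*((½)*(1 - 1)/(-2)))*(-2) = (3*((½)*(-½)*0))*(-2) = (3*0)*(-2) = 0*(-2) = 0)
g⁴ = 0⁴ = 0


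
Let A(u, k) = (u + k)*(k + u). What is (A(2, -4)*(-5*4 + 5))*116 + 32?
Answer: -6928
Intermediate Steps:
A(u, k) = (k + u)² (A(u, k) = (k + u)*(k + u) = (k + u)²)
(A(2, -4)*(-5*4 + 5))*116 + 32 = ((-4 + 2)²*(-5*4 + 5))*116 + 32 = ((-2)²*(-20 + 5))*116 + 32 = (4*(-15))*116 + 32 = -60*116 + 32 = -6960 + 32 = -6928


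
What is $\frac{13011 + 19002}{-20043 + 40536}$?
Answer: $\frac{3557}{2277} \approx 1.5621$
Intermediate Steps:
$\frac{13011 + 19002}{-20043 + 40536} = \frac{32013}{20493} = 32013 \cdot \frac{1}{20493} = \frac{3557}{2277}$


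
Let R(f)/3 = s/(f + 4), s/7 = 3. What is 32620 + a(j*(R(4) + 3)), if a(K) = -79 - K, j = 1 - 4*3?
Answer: 261285/8 ≈ 32661.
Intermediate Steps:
s = 21 (s = 7*3 = 21)
R(f) = 63/(4 + f) (R(f) = 3*(21/(f + 4)) = 3*(21/(4 + f)) = 63/(4 + f))
j = -11 (j = 1 - 12 = -11)
32620 + a(j*(R(4) + 3)) = 32620 + (-79 - (-11)*(63/(4 + 4) + 3)) = 32620 + (-79 - (-11)*(63/8 + 3)) = 32620 + (-79 - (-11)*87/8) = 32620 + (-79 - 1*(-957/8)) = 32620 + (-79 + 957/8) = 32620 + 325/8 = 261285/8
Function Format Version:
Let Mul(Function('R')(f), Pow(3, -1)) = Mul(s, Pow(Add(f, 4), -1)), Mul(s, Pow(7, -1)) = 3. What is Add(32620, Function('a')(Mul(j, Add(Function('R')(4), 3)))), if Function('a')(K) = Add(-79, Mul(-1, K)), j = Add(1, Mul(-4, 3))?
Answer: Rational(261285, 8) ≈ 32661.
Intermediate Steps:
s = 21 (s = Mul(7, 3) = 21)
Function('R')(f) = Mul(63, Pow(Add(4, f), -1)) (Function('R')(f) = Mul(3, Mul(21, Pow(Add(f, 4), -1))) = Mul(3, Mul(21, Pow(Add(4, f), -1))) = Mul(63, Pow(Add(4, f), -1)))
j = -11 (j = Add(1, -12) = -11)
Add(32620, Function('a')(Mul(j, Add(Function('R')(4), 3)))) = Add(32620, Add(-79, Mul(-1, Mul(-11, Add(Mul(63, Pow(Add(4, 4), -1)), 3))))) = Add(32620, Add(-79, Mul(-1, Mul(-11, Add(Mul(63, Pow(8, -1)), 3))))) = Add(32620, Add(-79, Mul(-1, Mul(-11, Add(Mul(63, Rational(1, 8)), 3))))) = Add(32620, Add(-79, Mul(-1, Mul(-11, Add(Rational(63, 8), 3))))) = Add(32620, Add(-79, Mul(-1, Mul(-11, Rational(87, 8))))) = Add(32620, Add(-79, Mul(-1, Rational(-957, 8)))) = Add(32620, Add(-79, Rational(957, 8))) = Add(32620, Rational(325, 8)) = Rational(261285, 8)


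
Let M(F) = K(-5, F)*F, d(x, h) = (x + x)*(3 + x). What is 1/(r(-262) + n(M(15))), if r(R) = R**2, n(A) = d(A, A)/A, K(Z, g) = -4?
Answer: 1/68530 ≈ 1.4592e-5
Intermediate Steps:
d(x, h) = 2*x*(3 + x) (d(x, h) = (2*x)*(3 + x) = 2*x*(3 + x))
M(F) = -4*F
n(A) = 6 + 2*A (n(A) = (2*A*(3 + A))/A = 6 + 2*A)
1/(r(-262) + n(M(15))) = 1/((-262)**2 + (6 + 2*(-4*15))) = 1/(68644 + (6 + 2*(-60))) = 1/(68644 + (6 - 120)) = 1/(68644 - 114) = 1/68530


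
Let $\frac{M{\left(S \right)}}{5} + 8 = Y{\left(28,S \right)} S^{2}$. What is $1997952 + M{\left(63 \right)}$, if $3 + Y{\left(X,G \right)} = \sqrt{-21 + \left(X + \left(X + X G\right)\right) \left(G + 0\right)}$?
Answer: $1938377 + 19845 \sqrt{114639} \approx 8.6576 \cdot 10^{6}$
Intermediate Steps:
$Y{\left(X,G \right)} = -3 + \sqrt{-21 + G \left(2 X + G X\right)}$ ($Y{\left(X,G \right)} = -3 + \sqrt{-21 + \left(X + \left(X + X G\right)\right) \left(G + 0\right)} = -3 + \sqrt{-21 + \left(X + \left(X + G X\right)\right) G} = -3 + \sqrt{-21 + \left(2 X + G X\right) G} = -3 + \sqrt{-21 + G \left(2 X + G X\right)}$)
$M{\left(S \right)} = -40 + 5 S^{2} \left(-3 + \sqrt{-21 + 28 S^{2} + 56 S}\right)$ ($M{\left(S \right)} = -40 + 5 \left(-3 + \sqrt{-21 + 28 S^{2} + 2 S 28}\right) S^{2} = -40 + 5 \left(-3 + \sqrt{-21 + 28 S^{2} + 56 S}\right) S^{2} = -40 + 5 S^{2} \left(-3 + \sqrt{-21 + 28 S^{2} + 56 S}\right)$)
$1997952 + M{\left(63 \right)} = 1997952 - \left(40 - 5 \cdot 63^{2} \left(-3 + \sqrt{-21 + 28 \cdot 63^{2} + 56 \cdot 63}\right)\right) = 1997952 - \left(40 - 19845 \left(-3 + \sqrt{-21 + 28 \cdot 3969 + 3528}\right)\right) = 1997952 - \left(40 - 19845 \left(-3 + \sqrt{-21 + 111132 + 3528}\right)\right) = 1997952 - \left(40 - 19845 \left(-3 + \sqrt{114639}\right)\right) = 1997952 - \left(59575 - 19845 \sqrt{114639}\right) = 1938377 + 19845 \sqrt{114639}$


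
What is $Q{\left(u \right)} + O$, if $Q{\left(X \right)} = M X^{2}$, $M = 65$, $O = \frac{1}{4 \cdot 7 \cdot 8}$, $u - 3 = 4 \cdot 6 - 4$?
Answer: $\frac{7702241}{224} \approx 34385.0$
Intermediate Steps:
$u = 23$ ($u = 3 + \left(4 \cdot 6 - 4\right) = 3 + \left(24 - 4\right) = 3 + 20 = 23$)
$O = \frac{1}{224}$ ($O = \frac{1}{28 \cdot 8} = \frac{1}{224} \approx 0.0044643$)
$Q{\left(X \right)} = 65 X^{2}$
$Q{\left(u \right)} + O = 65 \cdot 23^{2} + \frac{1}{224} = 65 \cdot 529 + \frac{1}{224} = 34385 + \frac{1}{224} = \frac{7702241}{224}$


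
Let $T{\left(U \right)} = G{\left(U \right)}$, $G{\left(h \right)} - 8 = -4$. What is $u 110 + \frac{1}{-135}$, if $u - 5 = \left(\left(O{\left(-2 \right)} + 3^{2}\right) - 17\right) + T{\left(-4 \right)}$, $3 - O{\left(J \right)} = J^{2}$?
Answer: $- \frac{1}{135} \approx -0.0074074$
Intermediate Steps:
$G{\left(h \right)} = 4$ ($G{\left(h \right)} = 8 - 4 = 4$)
$O{\left(J \right)} = 3 - J^{2}$
$T{\left(U \right)} = 4$
$u = 0$ ($u = 5 + \left(\left(\left(\left(3 - \left(-2\right)^{2}\right) + 3^{2}\right) - 17\right) + 4\right) = 5 + \left(\left(\left(\left(3 - 4\right) + 9\right) - 17\right) + 4\right) = 5 + \left(\left(\left(-1 + 9\right) - 17\right) + 4\right) = 5 + \left(\left(8 - 17\right) + 4\right) = 5 + \left(-9 + 4\right) = 5 - 5 = 0$)
$u 110 + \frac{1}{-135} = 0 \cdot 110 + \frac{1}{-135} = 0 - \frac{1}{135} = - \frac{1}{135}$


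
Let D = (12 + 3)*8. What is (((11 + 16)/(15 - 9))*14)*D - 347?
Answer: 7213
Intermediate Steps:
D = 120 (D = 15*8 = 120)
(((11 + 16)/(15 - 9))*14)*D - 347 = (((11 + 16)/(15 - 9))*14)*120 - 347 = ((27/6)*14)*120 - 347 = ((27*(⅙))*14)*120 - 347 = ((9/2)*14)*120 - 347 = 63*120 - 347 = 7560 - 347 = 7213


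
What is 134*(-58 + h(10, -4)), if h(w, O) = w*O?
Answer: -13132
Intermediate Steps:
h(w, O) = O*w
134*(-58 + h(10, -4)) = 134*(-58 - 4*10) = 134*(-58 - 40) = 134*(-98) = -13132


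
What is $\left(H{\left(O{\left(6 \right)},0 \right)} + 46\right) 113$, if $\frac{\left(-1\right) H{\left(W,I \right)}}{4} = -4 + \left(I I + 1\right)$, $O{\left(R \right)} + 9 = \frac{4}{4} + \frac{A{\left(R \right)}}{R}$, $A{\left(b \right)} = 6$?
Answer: $6554$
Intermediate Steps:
$O{\left(R \right)} = -8 + \frac{6}{R}$ ($O{\left(R \right)} = -9 + \left(\frac{4}{4} + \frac{6}{R}\right) = -9 + \left(4 \cdot \frac{1}{4} + \frac{6}{R}\right) = -9 + \left(1 + \frac{6}{R}\right) = -8 + \frac{6}{R}$)
$H{\left(W,I \right)} = 12 - 4 I^{2}$ ($H{\left(W,I \right)} = - 4 \left(-4 + \left(I I + 1\right)\right) = - 4 \left(-4 + \left(I^{2} + 1\right)\right) = - 4 \left(-4 + \left(1 + I^{2}\right)\right) = - 4 \left(-3 + I^{2}\right) = 12 - 4 I^{2}$)
$\left(H{\left(O{\left(6 \right)},0 \right)} + 46\right) 113 = \left(\left(12 - 4 \cdot 0^{2}\right) + 46\right) 113 = \left(\left(12 - 0\right) + 46\right) 113 = \left(\left(12 + 0\right) + 46\right) 113 = \left(12 + 46\right) 113 = 58 \cdot 113 = 6554$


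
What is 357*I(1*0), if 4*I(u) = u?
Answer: 0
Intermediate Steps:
I(u) = u/4
357*I(1*0) = 357*((1*0)/4) = 357*((¼)*0) = 357*0 = 0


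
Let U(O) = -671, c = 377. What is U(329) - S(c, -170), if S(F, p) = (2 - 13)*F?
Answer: 3476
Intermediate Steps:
S(F, p) = -11*F
U(329) - S(c, -170) = -671 - (-11)*377 = -671 - 1*(-4147) = -671 + 4147 = 3476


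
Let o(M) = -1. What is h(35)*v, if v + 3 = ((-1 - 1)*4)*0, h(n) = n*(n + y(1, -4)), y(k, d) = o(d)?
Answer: -3570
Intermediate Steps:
y(k, d) = -1
h(n) = n*(-1 + n) (h(n) = n*(n - 1) = n*(-1 + n))
v = -3 (v = -3 + ((-1 - 1)*4)*0 = -3 - 2*4*0 = -3 - 8*0 = -3 + 0 = -3)
h(35)*v = (35*(-1 + 35))*(-3) = (35*34)*(-3) = 1190*(-3) = -3570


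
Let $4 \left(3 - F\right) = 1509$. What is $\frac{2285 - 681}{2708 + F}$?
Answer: $\frac{6416}{9335} \approx 0.68731$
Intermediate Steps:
$F = - \frac{1497}{4}$ ($F = 3 - \frac{1509}{4} = - \frac{1497}{4} \approx -374.25$)
$\frac{2285 - 681}{2708 + F} = \frac{2285 - 681}{2708 - \frac{1497}{4}} = \frac{1604}{\frac{9335}{4}} = 1604 \cdot \frac{4}{9335} = \frac{6416}{9335}$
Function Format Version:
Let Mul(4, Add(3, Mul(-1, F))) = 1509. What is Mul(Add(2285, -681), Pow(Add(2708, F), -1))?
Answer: Rational(6416, 9335) ≈ 0.68731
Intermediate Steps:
F = Rational(-1497, 4) (F = Add(3, Mul(Rational(-1, 4), 1509)) = Add(3, Rational(-1509, 4)) = Rational(-1497, 4) ≈ -374.25)
Mul(Add(2285, -681), Pow(Add(2708, F), -1)) = Mul(Add(2285, -681), Pow(Add(2708, Rational(-1497, 4)), -1)) = Mul(1604, Pow(Rational(9335, 4), -1)) = Mul(1604, Rational(4, 9335)) = Rational(6416, 9335)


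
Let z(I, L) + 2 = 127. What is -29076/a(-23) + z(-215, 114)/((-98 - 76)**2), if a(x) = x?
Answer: 880307851/696348 ≈ 1264.2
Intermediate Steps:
z(I, L) = 125 (z(I, L) = -2 + 127 = 125)
-29076/a(-23) + z(-215, 114)/((-98 - 76)**2) = -29076/(-23) + 125/((-98 - 76)**2) = -29076*(-1/23) + 125/((-174)**2) = 29076/23 + 125/30276 = 880307851/696348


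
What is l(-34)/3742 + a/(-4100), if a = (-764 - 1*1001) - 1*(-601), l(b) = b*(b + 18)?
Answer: 823261/1917775 ≈ 0.42928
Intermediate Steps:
l(b) = b*(18 + b)
a = -1164 (a = (-764 - 1001) + 601 = -1765 + 601 = -1164)
l(-34)/3742 + a/(-4100) = -34*(18 - 34)/3742 - 1164/(-4100) = -34*(-16)*(1/3742) - 1164*(-1/4100) = 544*(1/3742) + 291/1025 = 272/1871 + 291/1025 = 823261/1917775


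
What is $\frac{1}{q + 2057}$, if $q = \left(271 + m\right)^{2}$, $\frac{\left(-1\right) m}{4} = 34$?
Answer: $\frac{1}{20282} \approx 4.9305 \cdot 10^{-5}$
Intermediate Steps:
$m = -136$ ($m = \left(-4\right) 34 = -136$)
$q = 18225$ ($q = \left(271 - 136\right)^{2} = 135^{2} = 18225$)
$\frac{1}{q + 2057} = \frac{1}{18225 + 2057} = \frac{1}{20282}$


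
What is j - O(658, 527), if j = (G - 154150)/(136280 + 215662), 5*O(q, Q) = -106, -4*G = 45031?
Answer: 145915253/7038840 ≈ 20.730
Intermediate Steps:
G = -45031/4 (G = -1/4*45031 = -45031/4 ≈ -11258.)
O(q, Q) = -106/5 (O(q, Q) = (1/5)*(-106) = -106/5)
j = -661631/1407768 (j = (-45031/4 - 154150)/(136280 + 215662) = -661631/4/351942 = -661631/4*1/351942 = -661631/1407768 ≈ -0.46999)
j - O(658, 527) = -661631/1407768 - 1*(-106/5) = -661631/1407768 + 106/5 = 145915253/7038840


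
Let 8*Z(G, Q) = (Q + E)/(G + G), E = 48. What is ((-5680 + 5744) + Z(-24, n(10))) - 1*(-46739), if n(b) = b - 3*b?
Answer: 4493081/96 ≈ 46803.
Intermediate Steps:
n(b) = -2*b
Z(G, Q) = (48 + Q)/(16*G) (Z(G, Q) = ((Q + 48)/(G + G))/8 = ((48 + Q)/((2*G)))/8 = ((48 + Q)*(1/(2*G)))/8 = ((48 + Q)/(2*G))/8 = (48 + Q)/(16*G))
((-5680 + 5744) + Z(-24, n(10))) - 1*(-46739) = ((-5680 + 5744) + (1/16)*(48 - 2*10)/(-24)) - 1*(-46739) = (64 + (1/16)*(-1/24)*(48 - 20)) + 46739 = (64 + (1/16)*(-1/24)*28) + 46739 = (64 - 7/96) + 46739 = 6137/96 + 46739 = 4493081/96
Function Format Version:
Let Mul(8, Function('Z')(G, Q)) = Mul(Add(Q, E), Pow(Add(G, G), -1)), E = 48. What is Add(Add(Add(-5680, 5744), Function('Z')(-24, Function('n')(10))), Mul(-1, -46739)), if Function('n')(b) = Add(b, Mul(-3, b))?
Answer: Rational(4493081, 96) ≈ 46803.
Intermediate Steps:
Function('n')(b) = Mul(-2, b)
Function('Z')(G, Q) = Mul(Rational(1, 16), Pow(G, -1), Add(48, Q)) (Function('Z')(G, Q) = Mul(Rational(1, 8), Mul(Add(Q, 48), Pow(Add(G, G), -1))) = Mul(Rational(1, 8), Mul(Add(48, Q), Pow(Mul(2, G), -1))) = Mul(Rational(1, 8), Mul(Add(48, Q), Mul(Rational(1, 2), Pow(G, -1)))) = Mul(Rational(1, 8), Mul(Rational(1, 2), Pow(G, -1), Add(48, Q))) = Mul(Rational(1, 16), Pow(G, -1), Add(48, Q)))
Add(Add(Add(-5680, 5744), Function('Z')(-24, Function('n')(10))), Mul(-1, -46739)) = Add(Add(Add(-5680, 5744), Mul(Rational(1, 16), Pow(-24, -1), Add(48, Mul(-2, 10)))), Mul(-1, -46739)) = Add(Add(64, Mul(Rational(1, 16), Rational(-1, 24), Add(48, -20))), 46739) = Add(Add(64, Mul(Rational(1, 16), Rational(-1, 24), 28)), 46739) = Add(Add(64, Rational(-7, 96)), 46739) = Add(Rational(6137, 96), 46739) = Rational(4493081, 96)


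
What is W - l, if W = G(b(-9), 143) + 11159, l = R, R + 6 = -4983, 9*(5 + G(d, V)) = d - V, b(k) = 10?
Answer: 145154/9 ≈ 16128.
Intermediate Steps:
G(d, V) = -5 - V/9 + d/9 (G(d, V) = -5 + (d - V)/9 = -5 + (-V/9 + d/9) = -5 - V/9 + d/9)
R = -4989 (R = -6 - 4983 = -4989)
l = -4989
W = 100253/9 (W = (-5 - ⅑*143 + (⅑)*10) + 11159 = (-5 - 143/9 + 10/9) + 11159 = -178/9 + 11159 = 100253/9 ≈ 11139.)
W - l = 100253/9 - 1*(-4989) = 100253/9 + 4989 = 145154/9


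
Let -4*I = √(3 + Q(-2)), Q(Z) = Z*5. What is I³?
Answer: 7*I*√7/64 ≈ 0.28938*I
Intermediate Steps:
Q(Z) = 5*Z
I = -I*√7/4 (I = -√(3 + 5*(-2))/4 = -√(3 - 10)/4 = -I*√7/4 ≈ -0.66144*I)
I³ = (-I*√7/4)³ = 7*I*√7/64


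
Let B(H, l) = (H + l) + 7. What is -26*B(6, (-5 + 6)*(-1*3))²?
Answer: -2600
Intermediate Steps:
B(H, l) = 7 + H + l
-26*B(6, (-5 + 6)*(-1*3))² = -26*(7 + 6 + (-5 + 6)*(-1*3))² = -26*(7 + 6 + 1*(-3))² = -26*(7 + 6 - 3)² = -26*10² = -26*100 = -2600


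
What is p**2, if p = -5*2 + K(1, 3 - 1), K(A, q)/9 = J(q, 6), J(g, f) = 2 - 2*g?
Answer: 784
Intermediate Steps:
K(A, q) = 18 - 18*q (K(A, q) = 9*(2 - 2*q) = 18 - 18*q)
p = -28 (p = -5*2 + (18 - 18*(3 - 1)) = -10 + (18 - 18*2) = -10 + (18 - 36) = -10 - 18 = -28)
p**2 = (-28)**2 = 784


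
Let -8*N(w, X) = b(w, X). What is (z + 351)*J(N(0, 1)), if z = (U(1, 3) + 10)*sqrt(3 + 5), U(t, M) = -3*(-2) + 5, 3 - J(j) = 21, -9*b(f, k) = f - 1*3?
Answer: -6318 - 756*sqrt(2) ≈ -7387.1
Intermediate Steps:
b(f, k) = 1/3 - f/9 (b(f, k) = -(f - 1*3)/9 = -(f - 3)/9 = -(-3 + f)/9 = 1/3 - f/9)
N(w, X) = -1/24 + w/72 (N(w, X) = -(1/3 - w/9)/8 = -1/24 + w/72)
J(j) = -18 (J(j) = 3 - 1*21 = 3 - 21 = -18)
U(t, M) = 11 (U(t, M) = 6 + 5 = 11)
z = 42*sqrt(2) (z = (11 + 10)*sqrt(3 + 5) = 21*sqrt(8) = 21*(2*sqrt(2)) = 42*sqrt(2) ≈ 59.397)
(z + 351)*J(N(0, 1)) = (42*sqrt(2) + 351)*(-18) = (351 + 42*sqrt(2))*(-18) = -6318 - 756*sqrt(2)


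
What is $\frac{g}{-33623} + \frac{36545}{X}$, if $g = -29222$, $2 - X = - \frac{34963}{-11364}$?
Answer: $- \frac{2792637255314}{82275481} \approx -33943.0$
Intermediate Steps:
$X = - \frac{12235}{11364}$ ($X = 2 - - \frac{34963}{-11364} = 2 - \left(-34963\right) \left(- \frac{1}{11364}\right) = 2 - \frac{34963}{11364} = - \frac{12235}{11364} \approx -1.0766$)
$\frac{g}{-33623} + \frac{36545}{X} = - \frac{29222}{-33623} + \frac{36545}{- \frac{12235}{11364}} = \left(-29222\right) \left(- \frac{1}{33623}\right) + 36545 \left(- \frac{11364}{12235}\right) = \frac{29222}{33623} - \frac{83059476}{2447} = - \frac{2792637255314}{82275481}$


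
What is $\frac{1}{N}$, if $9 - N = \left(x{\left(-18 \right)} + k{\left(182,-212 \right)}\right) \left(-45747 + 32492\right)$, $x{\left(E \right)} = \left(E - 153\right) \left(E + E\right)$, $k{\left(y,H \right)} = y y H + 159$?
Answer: $- \frac{1}{92996722106} \approx -1.0753 \cdot 10^{-11}$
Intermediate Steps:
$k{\left(y,H \right)} = 159 + H y^{2}$ ($k{\left(y,H \right)} = y^{2} H + 159 = H y^{2} + 159 = 159 + H y^{2}$)
$x{\left(E \right)} = 2 E \left(-153 + E\right)$ ($x{\left(E \right)} = \left(-153 + E\right) 2 E = 2 E \left(-153 + E\right)$)
$N = -92996722106$ ($N = 9 - \left(2 \left(-18\right) \left(-153 - 18\right) + \left(159 - 212 \cdot 182^{2}\right)\right) \left(-45747 + 32492\right) = 9 - \left(2 \left(-18\right) \left(-171\right) + \left(159 - 7022288\right)\right) \left(-13255\right) = 9 - \left(6156 + \left(159 - 7022288\right)\right) \left(-13255\right) = 9 - \left(6156 - 7022129\right) \left(-13255\right) = 9 - \left(-7015973\right) \left(-13255\right) = 9 - 92996722115 = -92996722106$)
$\frac{1}{N} = \frac{1}{-92996722106} = - \frac{1}{92996722106}$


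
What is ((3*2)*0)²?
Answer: 0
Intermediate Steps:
((3*2)*0)² = (6*0)² = 0² = 0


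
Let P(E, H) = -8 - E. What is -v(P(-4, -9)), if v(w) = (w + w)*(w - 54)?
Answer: -464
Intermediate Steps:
v(w) = 2*w*(-54 + w) (v(w) = (2*w)*(-54 + w) = 2*w*(-54 + w))
-v(P(-4, -9)) = -2*(-8 - 1*(-4))*(-54 + (-8 - 1*(-4))) = -2*(-8 + 4)*(-54 + (-8 + 4)) = -2*(-4)*(-54 - 4) = -2*(-4)*(-58) = -1*464 = -464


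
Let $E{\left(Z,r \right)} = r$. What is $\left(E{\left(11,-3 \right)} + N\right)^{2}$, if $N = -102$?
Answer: $11025$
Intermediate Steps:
$\left(E{\left(11,-3 \right)} + N\right)^{2} = \left(-3 - 102\right)^{2} = \left(-105\right)^{2} = 11025$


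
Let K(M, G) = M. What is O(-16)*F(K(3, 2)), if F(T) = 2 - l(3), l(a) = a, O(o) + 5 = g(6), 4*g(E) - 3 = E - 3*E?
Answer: 29/4 ≈ 7.2500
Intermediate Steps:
g(E) = ¾ - E/2 (g(E) = ¾ + (E - 3*E)/4 = ¾ + (-2*E)/4 = ¾ - E/2)
O(o) = -29/4 (O(o) = -5 + (¾ - ½*6) = -5 + (¾ - 3) = -5 - 9/4 = -29/4)
F(T) = -1 (F(T) = 2 - 1*3 = 2 - 3 = -1)
O(-16)*F(K(3, 2)) = -29/4*(-1) = 29/4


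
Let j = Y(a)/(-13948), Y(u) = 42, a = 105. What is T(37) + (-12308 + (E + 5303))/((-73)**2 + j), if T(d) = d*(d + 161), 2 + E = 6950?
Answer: 272266180032/37164425 ≈ 7326.0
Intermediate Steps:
E = 6948 (E = -2 + 6950 = 6948)
T(d) = d*(161 + d)
j = -21/6974 (j = 42/(-13948) = 42*(-1/13948) = -21/6974 ≈ -0.0030112)
T(37) + (-12308 + (E + 5303))/((-73)**2 + j) = 37*(161 + 37) + (-12308 + (6948 + 5303))/((-73)**2 - 21/6974) = 37*198 + (-12308 + 12251)/(5329 - 21/6974) = 7326 - 57/37164425/6974 = 7326 - 57*6974/37164425 = 7326 - 397518/37164425 = 272266180032/37164425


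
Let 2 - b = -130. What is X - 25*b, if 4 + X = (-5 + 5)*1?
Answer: -3304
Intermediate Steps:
b = 132 (b = 2 - 1*(-130) = 2 + 130 = 132)
X = -4 (X = -4 + (-5 + 5)*1 = -4 + 0*1 = -4 + 0 = -4)
X - 25*b = -4 - 25*132 = -4 - 3300 = -3304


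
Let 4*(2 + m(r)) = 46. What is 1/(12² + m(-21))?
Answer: 2/307 ≈ 0.0065147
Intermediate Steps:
m(r) = 19/2 (m(r) = -2 + (¼)*46 = -2 + 23/2 = 19/2)
1/(12² + m(-21)) = 1/(12² + 19/2) = 1/(144 + 19/2) = 1/(307/2) = 2/307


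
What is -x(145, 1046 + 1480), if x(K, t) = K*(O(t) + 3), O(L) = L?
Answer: -366705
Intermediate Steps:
x(K, t) = K*(3 + t) (x(K, t) = K*(t + 3) = K*(3 + t))
-x(145, 1046 + 1480) = -145*(3 + (1046 + 1480)) = -145*(3 + 2526) = -145*2529 = -1*366705 = -366705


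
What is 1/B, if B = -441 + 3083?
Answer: 1/2642 ≈ 0.00037850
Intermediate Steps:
B = 2642
1/B = 1/2642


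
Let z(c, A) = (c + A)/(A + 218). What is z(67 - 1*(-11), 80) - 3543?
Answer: -527828/149 ≈ -3542.5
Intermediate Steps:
z(c, A) = (A + c)/(218 + A)
z(67 - 1*(-11), 80) - 3543 = (80 + (67 - 1*(-11)))/(218 + 80) - 3543 = (80 + (67 + 11))/298 - 3543 = (80 + 78)/298 - 3543 = (1/298)*158 - 3543 = 79/149 - 3543 = -527828/149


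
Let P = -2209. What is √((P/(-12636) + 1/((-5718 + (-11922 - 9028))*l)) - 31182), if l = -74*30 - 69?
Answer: 5*I*√15905441700035966389038/3571018542 ≈ 176.58*I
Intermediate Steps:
l = -2289 (l = -2220 - 69 = -2289)
√((P/(-12636) + 1/((-5718 + (-11922 - 9028))*l)) - 31182) = √((-2209/(-12636) + 1/(-5718 + (-11922 - 9028)*(-2289))) - 31182) = √((-2209*(-1/12636) - 1/2289/(-5718 - 20950)) - 31182) = √((2209/12636 - 1/2289/(-26668)) - 31182) = √((2209/12636 - 1/26668*(-1/2289)) - 31182) = √((2209/12636 + 1/61043052) - 31182) = √(5618504771/32139166878 - 31182) = √(-1002157883085025/32139166878) = 5*I*√15905441700035966389038/3571018542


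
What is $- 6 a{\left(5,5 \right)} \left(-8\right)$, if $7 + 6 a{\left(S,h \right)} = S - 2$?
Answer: $-32$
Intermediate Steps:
$a{\left(S,h \right)} = - \frac{3}{2} + \frac{S}{6}$ ($a{\left(S,h \right)} = - \frac{7}{6} + \frac{S - 2}{6} = - \frac{7}{6} + \frac{-2 + S}{6} = - \frac{7}{6} + \left(- \frac{1}{3} + \frac{S}{6}\right) = - \frac{3}{2} + \frac{S}{6}$)
$- 6 a{\left(5,5 \right)} \left(-8\right) = - 6 \left(- \frac{3}{2} + \frac{1}{6} \cdot 5\right) \left(-8\right) = - 6 \left(- \frac{3}{2} + \frac{5}{6}\right) \left(-8\right) = \left(-6\right) \left(- \frac{2}{3}\right) \left(-8\right) = 4 \left(-8\right) = -32$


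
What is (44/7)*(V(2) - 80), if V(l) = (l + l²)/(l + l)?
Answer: -3454/7 ≈ -493.43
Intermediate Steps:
V(l) = (l + l²)/(2*l) (V(l) = (l + l²)/((2*l)) = (l + l²)*(1/(2*l)) = (l + l²)/(2*l))
(44/7)*(V(2) - 80) = (44/7)*((½ + (½)*2) - 80) = (44*(⅐))*((½ + 1) - 80) = 44*(3/2 - 80)/7 = (44/7)*(-157/2) = -3454/7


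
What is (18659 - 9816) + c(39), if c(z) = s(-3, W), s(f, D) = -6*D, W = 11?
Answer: 8777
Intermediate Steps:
c(z) = -66 (c(z) = -6*11 = -66)
(18659 - 9816) + c(39) = (18659 - 9816) - 66 = 8843 - 66 = 8777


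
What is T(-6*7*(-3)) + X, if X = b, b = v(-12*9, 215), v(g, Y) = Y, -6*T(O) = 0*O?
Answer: 215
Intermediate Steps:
T(O) = 0 (T(O) = -0*O = -1/6*0 = 0)
b = 215
X = 215
T(-6*7*(-3)) + X = 0 + 215 = 215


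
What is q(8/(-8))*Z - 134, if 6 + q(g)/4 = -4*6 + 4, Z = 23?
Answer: -2526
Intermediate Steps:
q(g) = -104 (q(g) = -24 + 4*(-4*6 + 4) = -24 + 4*(-24 + 4) = -24 + 4*(-20) = -24 - 80 = -104)
q(8/(-8))*Z - 134 = -104*23 - 134 = -2392 - 134 = -2526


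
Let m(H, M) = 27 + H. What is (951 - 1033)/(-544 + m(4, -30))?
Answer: 82/513 ≈ 0.15984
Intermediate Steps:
(951 - 1033)/(-544 + m(4, -30)) = (951 - 1033)/(-544 + (27 + 4)) = -82/(-544 + 31) = -82/(-513) = -82*(-1/513) = 82/513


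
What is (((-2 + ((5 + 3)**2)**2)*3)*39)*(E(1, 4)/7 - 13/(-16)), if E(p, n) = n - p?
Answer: 33290361/56 ≈ 5.9447e+5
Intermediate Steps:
(((-2 + ((5 + 3)**2)**2)*3)*39)*(E(1, 4)/7 - 13/(-16)) = (((-2 + ((5 + 3)**2)**2)*3)*39)*((4 - 1*1)/7 - 13/(-16)) = (((-2 + (8**2)**2)*3)*39)*((4 - 1)*(1/7) - 13*(-1/16)) = (((-2 + 64**2)*3)*39)*(3*(1/7) + 13/16) = (((-2 + 4096)*3)*39)*(3/7 + 13/16) = ((4094*3)*39)*(139/112) = (12282*39)*(139/112) = 478998*(139/112) = 33290361/56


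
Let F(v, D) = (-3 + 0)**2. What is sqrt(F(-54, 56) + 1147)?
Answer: 34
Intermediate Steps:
F(v, D) = 9 (F(v, D) = (-3)**2 = 9)
sqrt(F(-54, 56) + 1147) = sqrt(9 + 1147) = sqrt(1156) = 34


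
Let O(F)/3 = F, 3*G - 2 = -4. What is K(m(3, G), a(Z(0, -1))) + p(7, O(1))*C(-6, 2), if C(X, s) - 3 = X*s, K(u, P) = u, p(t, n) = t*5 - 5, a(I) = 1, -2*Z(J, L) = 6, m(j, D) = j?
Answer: -267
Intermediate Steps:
G = -2/3 (G = 2/3 + (1/3)*(-4) = 2/3 - 4/3 = -2/3 ≈ -0.66667)
O(F) = 3*F
Z(J, L) = -3 (Z(J, L) = -1/2*6 = -3)
p(t, n) = -5 + 5*t (p(t, n) = 5*t - 5 = -5 + 5*t)
C(X, s) = 3 + X*s
K(m(3, G), a(Z(0, -1))) + p(7, O(1))*C(-6, 2) = 3 + (-5 + 5*7)*(3 - 6*2) = 3 + (-5 + 35)*(3 - 12) = 3 + 30*(-9) = 3 - 270 = -267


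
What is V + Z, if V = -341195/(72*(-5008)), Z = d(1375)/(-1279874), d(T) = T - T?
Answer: 341195/360576 ≈ 0.94625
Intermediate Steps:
d(T) = 0
Z = 0 (Z = 0/(-1279874) = 0*(-1/1279874) = 0)
V = 341195/360576 (V = -341195/(-360576) = -341195*(-1/360576) = 341195/360576 ≈ 0.94625)
V + Z = 341195/360576 + 0 = 341195/360576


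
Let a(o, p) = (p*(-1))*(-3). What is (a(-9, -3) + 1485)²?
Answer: 2178576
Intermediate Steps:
a(o, p) = 3*p (a(o, p) = -p*(-3) = 3*p)
(a(-9, -3) + 1485)² = (3*(-3) + 1485)² = (-9 + 1485)² = 1476² = 2178576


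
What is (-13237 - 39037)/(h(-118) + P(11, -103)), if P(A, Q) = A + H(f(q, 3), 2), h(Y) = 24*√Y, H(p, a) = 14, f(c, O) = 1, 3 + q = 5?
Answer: -1306850/68593 + 1254576*I*√118/68593 ≈ -19.052 + 198.68*I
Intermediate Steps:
q = 2 (q = -3 + 5 = 2)
P(A, Q) = 14 + A (P(A, Q) = A + 14 = 14 + A)
(-13237 - 39037)/(h(-118) + P(11, -103)) = (-13237 - 39037)/(24*√(-118) + (14 + 11)) = -52274/(24*(I*√118) + 25) = -52274/(24*I*√118 + 25) = -52274/(25 + 24*I*√118)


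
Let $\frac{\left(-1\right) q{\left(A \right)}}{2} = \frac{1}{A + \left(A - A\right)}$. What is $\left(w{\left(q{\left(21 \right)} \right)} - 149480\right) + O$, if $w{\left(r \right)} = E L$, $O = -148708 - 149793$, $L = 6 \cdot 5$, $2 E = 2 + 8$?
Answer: $-447831$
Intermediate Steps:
$E = 5$ ($E = \frac{2 + 8}{2} = \frac{1}{2} \cdot 10 = 5$)
$q{\left(A \right)} = - \frac{2}{A}$ ($q{\left(A \right)} = - \frac{2}{A + \left(A - A\right)} = - \frac{2}{A + 0} = - \frac{2}{A}$)
$L = 30$
$O = -298501$
$w{\left(r \right)} = 150$ ($w{\left(r \right)} = 5 \cdot 30 = 150$)
$\left(w{\left(q{\left(21 \right)} \right)} - 149480\right) + O = \left(150 - 149480\right) - 298501 = -149330 - 298501 = -447831$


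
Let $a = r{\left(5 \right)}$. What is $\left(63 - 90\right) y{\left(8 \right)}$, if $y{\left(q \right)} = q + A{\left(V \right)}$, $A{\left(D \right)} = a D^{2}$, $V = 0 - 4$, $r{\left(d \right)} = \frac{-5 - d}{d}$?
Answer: $648$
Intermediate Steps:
$r{\left(d \right)} = \frac{-5 - d}{d}$
$a = -2$ ($a = \frac{-5 - 5}{5} = \frac{1}{5} \left(-10\right) = -2$)
$V = -4$ ($V = 0 - 4 = -4$)
$A{\left(D \right)} = - 2 D^{2}$
$y{\left(q \right)} = -32 + q$ ($y{\left(q \right)} = q - 2 \left(-4\right)^{2} = q - 32 = -32 + q$)
$\left(63 - 90\right) y{\left(8 \right)} = \left(63 - 90\right) \left(-32 + 8\right) = \left(-27\right) \left(-24\right) = 648$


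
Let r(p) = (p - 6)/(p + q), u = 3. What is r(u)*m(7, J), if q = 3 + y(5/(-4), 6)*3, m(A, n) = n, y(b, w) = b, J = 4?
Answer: -16/3 ≈ -5.3333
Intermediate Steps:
q = -3/4 (q = 3 + (5/(-4))*3 = 3 + (5*(-1/4))*3 = 3 - 5/4*3 = 3 - 15/4 = -3/4 ≈ -0.75000)
r(p) = (-6 + p)/(-3/4 + p) (r(p) = (p - 6)/(p - 3/4) = (-6 + p)/(-3/4 + p))
r(u)*m(7, J) = (4*(-6 + 3)/(-3 + 4*3))*4 = (4*(-3)/(-3 + 12))*4 = (4*(-3)/9)*4 = (4*(1/9)*(-3))*4 = -4/3*4 = -16/3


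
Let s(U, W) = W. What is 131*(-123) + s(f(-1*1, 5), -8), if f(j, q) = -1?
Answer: -16121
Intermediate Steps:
131*(-123) + s(f(-1*1, 5), -8) = 131*(-123) - 8 = -16113 - 8 = -16121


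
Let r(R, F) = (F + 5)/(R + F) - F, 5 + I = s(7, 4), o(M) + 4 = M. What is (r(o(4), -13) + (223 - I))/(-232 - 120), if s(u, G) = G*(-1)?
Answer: -3193/4576 ≈ -0.69777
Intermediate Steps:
s(u, G) = -G
o(M) = -4 + M
I = -9 (I = -5 - 1*4 = -5 - 4 = -9)
r(R, F) = -F + (5 + F)/(F + R) (r(R, F) = (5 + F)/(F + R) - F = -F + (5 + F)/(F + R))
(r(o(4), -13) + (223 - I))/(-232 - 120) = ((5 - 13 - 1*(-13)² - 1*(-13)*(-4 + 4))/(-13 + (-4 + 4)) + (223 - 1*(-9)))/(-232 - 120) = ((5 - 13 - 1*169 - 1*(-13)*0)/(-13 + 0) + (223 + 9))/(-352) = ((5 - 13 - 169 + 0)/(-13) + 232)*(-1/352) = (-1/13*(-177) + 232)*(-1/352) = (177/13 + 232)*(-1/352) = (3193/13)*(-1/352) = -3193/4576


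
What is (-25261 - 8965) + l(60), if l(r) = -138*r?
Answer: -42506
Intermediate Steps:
(-25261 - 8965) + l(60) = (-25261 - 8965) - 138*60 = -34226 - 8280 = -42506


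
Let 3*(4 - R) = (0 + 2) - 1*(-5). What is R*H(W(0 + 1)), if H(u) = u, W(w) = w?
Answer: 5/3 ≈ 1.6667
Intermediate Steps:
R = 5/3 (R = 4 - ((0 + 2) - 1*(-5))/3 = 4 - (2 + 5)/3 = 4 - ⅓*7 = 4 - 7/3 = 5/3 ≈ 1.6667)
R*H(W(0 + 1)) = 5*(0 + 1)/3 = (5/3)*1 = 5/3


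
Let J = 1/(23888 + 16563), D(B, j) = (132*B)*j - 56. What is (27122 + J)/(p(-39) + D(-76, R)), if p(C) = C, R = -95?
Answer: 156730289/5506796885 ≈ 0.028461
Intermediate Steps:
D(B, j) = -56 + 132*B*j (D(B, j) = 132*B*j - 56 = -56 + 132*B*j)
J = 1/40451 ≈ 2.4721e-5
(27122 + J)/(p(-39) + D(-76, R)) = (27122 + 1/40451)/(-39 + (-56 + 132*(-76)*(-95))) = 1097112023/(40451*(-39 + (-56 + 953040))) = 1097112023/(40451*(-39 + 952984)) = (1097112023/40451)/952945 = (1097112023/40451)*(1/952945) = 156730289/5506796885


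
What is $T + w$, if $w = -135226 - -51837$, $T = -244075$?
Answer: $-327464$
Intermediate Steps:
$w = -83389$ ($w = -135226 + 51837 = -83389$)
$T + w = -244075 - 83389 = -327464$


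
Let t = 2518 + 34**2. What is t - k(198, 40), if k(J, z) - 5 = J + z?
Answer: 3431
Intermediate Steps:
k(J, z) = 5 + J + z (k(J, z) = 5 + (J + z) = 5 + J + z)
t = 3674 (t = 2518 + 1156 = 3674)
t - k(198, 40) = 3674 - (5 + 198 + 40) = 3674 - 1*243 = 3674 - 243 = 3431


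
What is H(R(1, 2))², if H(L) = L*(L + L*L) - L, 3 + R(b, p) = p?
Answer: 1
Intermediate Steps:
R(b, p) = -3 + p
H(L) = -L + L*(L + L²) (H(L) = L*(L + L²) - L = -L + L*(L + L²))
H(R(1, 2))² = ((-3 + 2)*(-1 + (-3 + 2) + (-3 + 2)²))² = (-(-1 - 1 + (-1)²))² = (-(-1 - 1 + 1))² = (-1*(-1))² = 1² = 1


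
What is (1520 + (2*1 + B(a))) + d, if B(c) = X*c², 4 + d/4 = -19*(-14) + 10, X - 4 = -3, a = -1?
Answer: 2611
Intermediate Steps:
X = 1 (X = 4 - 3 = 1)
d = 1088 (d = -16 + 4*(-19*(-14) + 10) = -16 + 4*(266 + 10) = -16 + 4*276 = -16 + 1104 = 1088)
B(c) = c² (B(c) = 1*c² = c²)
(1520 + (2*1 + B(a))) + d = (1520 + (2*1 + (-1)²)) + 1088 = (1520 + (2 + 1)) + 1088 = (1520 + 3) + 1088 = 1523 + 1088 = 2611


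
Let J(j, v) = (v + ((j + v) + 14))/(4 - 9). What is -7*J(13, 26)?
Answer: 553/5 ≈ 110.60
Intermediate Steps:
J(j, v) = -14/5 - 2*v/5 - j/5 (J(j, v) = (v + (14 + j + v))/(-5) = (14 + j + 2*v)*(-1/5) = -14/5 - 2*v/5 - j/5)
-7*J(13, 26) = -7*(-14/5 - 2/5*26 - 1/5*13) = -7*(-14/5 - 52/5 - 13/5) = -7*(-79/5) = 553/5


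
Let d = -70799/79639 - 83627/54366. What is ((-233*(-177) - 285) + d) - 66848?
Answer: -112113907134695/4329653874 ≈ -25894.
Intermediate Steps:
d = -10509029087/4329653874 (d = -70799*1/79639 - 83627*1/54366 = -70799/79639 - 83627/54366 = -10509029087/4329653874 ≈ -2.4272)
((-233*(-177) - 285) + d) - 66848 = ((-233*(-177) - 285) - 10509029087/4329653874) - 66848 = ((41241 - 285) - 10509029087/4329653874) - 66848 = (40956 - 10509029087/4329653874) - 66848 = 177314795034457/4329653874 - 66848 = -112113907134695/4329653874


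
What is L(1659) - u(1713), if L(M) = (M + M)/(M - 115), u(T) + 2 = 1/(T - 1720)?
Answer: 23193/5404 ≈ 4.2918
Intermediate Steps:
u(T) = -2 + 1/(-1720 + T) (u(T) = -2 + 1/(T - 1720) = -2 + 1/(-1720 + T))
L(M) = 2*M/(-115 + M) (L(M) = (2*M)/(-115 + M) = 2*M/(-115 + M))
L(1659) - u(1713) = 2*1659/(-115 + 1659) - (3441 - 2*1713)/(-1720 + 1713) = 2*1659/1544 - (3441 - 3426)/(-7) = 2*1659*(1/1544) - (-1)*15/7 = 1659/772 - 1*(-15/7) = 1659/772 + 15/7 = 23193/5404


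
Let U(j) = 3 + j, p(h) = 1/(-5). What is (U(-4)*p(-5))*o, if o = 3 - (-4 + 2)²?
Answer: -⅕ ≈ -0.20000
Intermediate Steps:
p(h) = -⅕
o = -1 (o = 3 - 1*(-2)² = 3 - 1*4 = 3 - 4 = -1)
(U(-4)*p(-5))*o = ((3 - 4)*(-⅕))*(-1) = -1*(-⅕)*(-1) = (⅕)*(-1) = -⅕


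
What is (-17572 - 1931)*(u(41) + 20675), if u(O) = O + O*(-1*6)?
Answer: -399226410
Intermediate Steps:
u(O) = -5*O (u(O) = O + O*(-6) = O - 6*O = -5*O)
(-17572 - 1931)*(u(41) + 20675) = (-17572 - 1931)*(-5*41 + 20675) = -19503*(-205 + 20675) = -19503*20470 = -399226410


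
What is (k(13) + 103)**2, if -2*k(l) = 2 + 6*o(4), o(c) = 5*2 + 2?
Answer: 4356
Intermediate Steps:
o(c) = 12 (o(c) = 10 + 2 = 12)
k(l) = -37 (k(l) = -(2 + 6*12)/2 = -(2 + 72)/2 = -1/2*74 = -37)
(k(13) + 103)**2 = (-37 + 103)**2 = 66**2 = 4356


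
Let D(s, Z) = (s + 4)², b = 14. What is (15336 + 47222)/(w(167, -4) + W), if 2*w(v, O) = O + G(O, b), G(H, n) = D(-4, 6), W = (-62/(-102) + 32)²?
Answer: 162713358/2760367 ≈ 58.946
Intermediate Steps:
D(s, Z) = (4 + s)²
W = 2765569/2601 (W = (-62*(-1/102) + 32)² = (31/51 + 32)² = (1663/51)² = 2765569/2601 ≈ 1063.3)
G(H, n) = 0 (G(H, n) = (4 - 4)² = 0² = 0)
w(v, O) = O/2 (w(v, O) = (O + 0)/2 = O/2)
(15336 + 47222)/(w(167, -4) + W) = (15336 + 47222)/((½)*(-4) + 2765569/2601) = 62558/(-2 + 2765569/2601) = 62558/(2760367/2601) = 62558*(2601/2760367) = 162713358/2760367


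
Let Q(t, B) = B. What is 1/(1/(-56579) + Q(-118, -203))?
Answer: -56579/11485538 ≈ -0.0049261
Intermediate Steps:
1/(1/(-56579) + Q(-118, -203)) = 1/(1/(-56579) - 203) = 1/(-1/56579 - 203) = 1/(-11485538/56579) = -56579/11485538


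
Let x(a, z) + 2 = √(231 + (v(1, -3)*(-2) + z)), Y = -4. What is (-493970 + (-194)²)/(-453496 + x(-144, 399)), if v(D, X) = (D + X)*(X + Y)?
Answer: 103473278166/102830217701 + 228167*√602/102830217701 ≈ 1.0063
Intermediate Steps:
v(D, X) = (-4 + X)*(D + X) (v(D, X) = (D + X)*(X - 4) = (D + X)*(-4 + X) = (-4 + X)*(D + X))
x(a, z) = -2 + √(203 + z) (x(a, z) = -2 + √(231 + (((-3)² - 4*1 - 4*(-3) + 1*(-3))*(-2) + z)) = -2 + √(231 + ((9 - 4 + 12 - 3)*(-2) + z)) = -2 + √(231 + (14*(-2) + z)) = -2 + √(231 + (-28 + z)) = -2 + √(203 + z))
(-493970 + (-194)²)/(-453496 + x(-144, 399)) = (-493970 + (-194)²)/(-453496 + (-2 + √(203 + 399))) = (-493970 + 37636)/(-453496 + (-2 + √602)) = -456334/(-453498 + √602)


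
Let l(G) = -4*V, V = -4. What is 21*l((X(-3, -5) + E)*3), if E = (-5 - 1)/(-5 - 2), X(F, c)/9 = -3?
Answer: 336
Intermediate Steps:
X(F, c) = -27 (X(F, c) = 9*(-3) = -27)
E = 6/7 (E = -6/(-7) = -6*(-⅐) = 6/7 ≈ 0.85714)
l(G) = 16 (l(G) = -4*(-4) = 16)
21*l((X(-3, -5) + E)*3) = 21*16 = 336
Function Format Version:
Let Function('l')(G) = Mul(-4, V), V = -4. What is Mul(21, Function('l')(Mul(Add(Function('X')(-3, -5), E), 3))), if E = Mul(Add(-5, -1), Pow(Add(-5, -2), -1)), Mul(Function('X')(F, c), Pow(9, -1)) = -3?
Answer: 336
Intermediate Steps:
Function('X')(F, c) = -27 (Function('X')(F, c) = Mul(9, -3) = -27)
E = Rational(6, 7) (E = Mul(-6, Pow(-7, -1)) = Mul(-6, Rational(-1, 7)) = Rational(6, 7) ≈ 0.85714)
Function('l')(G) = 16 (Function('l')(G) = Mul(-4, -4) = 16)
Mul(21, Function('l')(Mul(Add(Function('X')(-3, -5), E), 3))) = Mul(21, 16) = 336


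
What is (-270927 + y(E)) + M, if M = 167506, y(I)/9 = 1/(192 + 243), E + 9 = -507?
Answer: -14996042/145 ≈ -1.0342e+5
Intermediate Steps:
E = -516 (E = -9 - 507 = -516)
y(I) = 3/145 (y(I) = 9/(192 + 243) = 9/435 = 9*(1/435) = 3/145)
(-270927 + y(E)) + M = (-270927 + 3/145) + 167506 = -39284412/145 + 167506 = -14996042/145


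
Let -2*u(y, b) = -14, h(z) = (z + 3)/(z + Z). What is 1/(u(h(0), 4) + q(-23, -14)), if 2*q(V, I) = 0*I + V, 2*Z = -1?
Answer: -2/9 ≈ -0.22222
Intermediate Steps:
Z = -½ (Z = (½)*(-1) = -½ ≈ -0.50000)
h(z) = (3 + z)/(-½ + z) (h(z) = (z + 3)/(z - ½) = (3 + z)/(-½ + z))
u(y, b) = 7 (u(y, b) = -½*(-14) = 7)
q(V, I) = V/2 (q(V, I) = (0*I + V)/2 = (0 + V)/2 = V/2)
1/(u(h(0), 4) + q(-23, -14)) = 1/(7 + (½)*(-23)) = 1/(7 - 23/2) = 1/(-9/2) = -2/9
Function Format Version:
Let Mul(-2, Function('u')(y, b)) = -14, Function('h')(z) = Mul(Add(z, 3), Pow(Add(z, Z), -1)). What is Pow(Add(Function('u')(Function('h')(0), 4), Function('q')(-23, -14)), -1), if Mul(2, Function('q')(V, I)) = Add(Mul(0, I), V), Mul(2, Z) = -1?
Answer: Rational(-2, 9) ≈ -0.22222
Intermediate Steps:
Z = Rational(-1, 2) (Z = Mul(Rational(1, 2), -1) = Rational(-1, 2) ≈ -0.50000)
Function('h')(z) = Mul(Pow(Add(Rational(-1, 2), z), -1), Add(3, z)) (Function('h')(z) = Mul(Add(z, 3), Pow(Add(z, Rational(-1, 2)), -1)) = Mul(Add(3, z), Pow(Add(Rational(-1, 2), z), -1)) = Mul(Pow(Add(Rational(-1, 2), z), -1), Add(3, z)))
Function('u')(y, b) = 7 (Function('u')(y, b) = Mul(Rational(-1, 2), -14) = 7)
Function('q')(V, I) = Mul(Rational(1, 2), V) (Function('q')(V, I) = Mul(Rational(1, 2), Add(Mul(0, I), V)) = Mul(Rational(1, 2), Add(0, V)) = Mul(Rational(1, 2), V))
Pow(Add(Function('u')(Function('h')(0), 4), Function('q')(-23, -14)), -1) = Pow(Add(7, Mul(Rational(1, 2), -23)), -1) = Pow(Add(7, Rational(-23, 2)), -1) = Pow(Rational(-9, 2), -1) = Rational(-2, 9)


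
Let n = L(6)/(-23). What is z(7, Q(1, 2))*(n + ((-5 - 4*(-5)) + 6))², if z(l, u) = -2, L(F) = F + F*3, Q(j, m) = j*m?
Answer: -421362/529 ≈ -796.53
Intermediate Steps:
L(F) = 4*F (L(F) = F + 3*F = 4*F)
n = -24/23 (n = (4*6)/(-23) = 24*(-1/23) = -24/23 ≈ -1.0435)
z(7, Q(1, 2))*(n + ((-5 - 4*(-5)) + 6))² = -2*(-24/23 + ((-5 - 4*(-5)) + 6))² = -2*(-24/23 + ((-5 + 20) + 6))² = -2*(-24/23 + (15 + 6))² = -2*(-24/23 + 21)² = -2*(459/23)² = -2*210681/529 = -421362/529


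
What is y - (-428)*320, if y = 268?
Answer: 137228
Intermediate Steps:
y - (-428)*320 = 268 - (-428)*320 = 268 - 428*(-320) = 268 + 136960 = 137228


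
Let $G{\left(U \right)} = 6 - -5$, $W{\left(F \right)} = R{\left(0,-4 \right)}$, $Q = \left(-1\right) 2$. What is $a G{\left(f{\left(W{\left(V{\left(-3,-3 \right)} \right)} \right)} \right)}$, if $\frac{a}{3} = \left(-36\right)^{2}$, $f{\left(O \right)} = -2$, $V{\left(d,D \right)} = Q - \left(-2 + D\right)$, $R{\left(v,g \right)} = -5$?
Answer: $42768$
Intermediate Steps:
$Q = -2$
$V{\left(d,D \right)} = - D$ ($V{\left(d,D \right)} = -2 - \left(-2 + D\right) = - D$)
$W{\left(F \right)} = -5$
$a = 3888$ ($a = 3 \left(-36\right)^{2} = 3 \cdot 1296 = 3888$)
$G{\left(U \right)} = 11$ ($G{\left(U \right)} = 6 + 5 = 11$)
$a G{\left(f{\left(W{\left(V{\left(-3,-3 \right)} \right)} \right)} \right)} = 3888 \cdot 11 = 42768$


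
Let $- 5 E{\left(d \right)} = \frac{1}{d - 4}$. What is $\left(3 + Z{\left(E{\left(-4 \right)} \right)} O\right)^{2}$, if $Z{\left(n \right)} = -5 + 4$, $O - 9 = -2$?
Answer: $16$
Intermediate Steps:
$O = 7$ ($O = 9 - 2 = 7$)
$E{\left(d \right)} = - \frac{1}{5 \left(-4 + d\right)}$ ($E{\left(d \right)} = - \frac{1}{5 \left(d - 4\right)} = - \frac{1}{5 \left(-4 + d\right)}$)
$Z{\left(n \right)} = -1$
$\left(3 + Z{\left(E{\left(-4 \right)} \right)} O\right)^{2} = \left(3 - 7\right)^{2} = \left(-4\right)^{2} = 16$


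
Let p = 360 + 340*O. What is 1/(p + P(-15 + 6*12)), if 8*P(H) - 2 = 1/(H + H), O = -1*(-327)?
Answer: 912/101724709 ≈ 8.9654e-6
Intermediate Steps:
O = 327
p = 111540 (p = 360 + 340*327 = 360 + 111180 = 111540)
P(H) = 1/4 + 1/(16*H) (P(H) = 1/4 + 1/(8*(H + H)) = 1/4 + 1/(8*((2*H))) = 1/4 + (1/(2*H))/8 = 1/4 + 1/(16*H))
1/(p + P(-15 + 6*12)) = 1/(111540 + (1 + 4*(-15 + 6*12))/(16*(-15 + 6*12))) = 1/(111540 + (1 + 4*(-15 + 72))/(16*(-15 + 72))) = 1/(111540 + (1/16)*(1 + 4*57)/57) = 1/(111540 + (1/16)*(1/57)*(1 + 228)) = 1/(111540 + (1/16)*(1/57)*229) = 1/(111540 + 229/912) = 1/(101724709/912) = 912/101724709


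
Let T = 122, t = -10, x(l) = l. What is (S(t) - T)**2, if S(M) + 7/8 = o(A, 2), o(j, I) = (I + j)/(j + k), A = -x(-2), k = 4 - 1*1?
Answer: 23843689/1600 ≈ 14902.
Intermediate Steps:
k = 3 (k = 4 - 1 = 3)
A = 2 (A = -1*(-2) = 2)
o(j, I) = (I + j)/(3 + j) (o(j, I) = (I + j)/(j + 3) = (I + j)/(3 + j))
S(M) = -3/40 (S(M) = -7/8 + (2 + 2)/(3 + 2) = -7/8 + 4/5 = -3/40)
(S(t) - T)**2 = (-3/40 - 1*122)**2 = (-3/40 - 122)**2 = (-4883/40)**2 = 23843689/1600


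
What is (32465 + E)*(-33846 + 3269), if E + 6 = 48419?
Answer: -2473006606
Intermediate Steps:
E = 48413 (E = -6 + 48419 = 48413)
(32465 + E)*(-33846 + 3269) = (32465 + 48413)*(-33846 + 3269) = 80878*(-30577) = -2473006606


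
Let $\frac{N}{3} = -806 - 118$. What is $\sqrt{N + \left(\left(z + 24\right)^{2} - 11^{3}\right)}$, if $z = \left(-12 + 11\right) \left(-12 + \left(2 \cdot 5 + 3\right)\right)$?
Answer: $i \sqrt{3574} \approx 59.783 i$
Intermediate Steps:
$z = -1$ ($z = - (-12 + \left(10 + 3\right)) = - (-12 + 13) = \left(-1\right) 1 = -1$)
$N = -2772$ ($N = 3 \left(-806 - 118\right) = 3 \left(-924\right) = -2772$)
$\sqrt{N + \left(\left(z + 24\right)^{2} - 11^{3}\right)} = \sqrt{-2772 + \left(\left(-1 + 24\right)^{2} - 11^{3}\right)} = \sqrt{-2772 + \left(23^{2} - 1331\right)} = \sqrt{-2772 + \left(529 - 1331\right)} = \sqrt{-2772 - 802} = \sqrt{-3574} = i \sqrt{3574}$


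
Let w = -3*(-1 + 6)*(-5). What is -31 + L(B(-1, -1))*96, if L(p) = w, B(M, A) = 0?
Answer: 7169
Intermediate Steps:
w = 75 (w = -15*(-5) = -3*(-25) = 75)
L(p) = 75
-31 + L(B(-1, -1))*96 = -31 + 75*96 = -31 + 7200 = 7169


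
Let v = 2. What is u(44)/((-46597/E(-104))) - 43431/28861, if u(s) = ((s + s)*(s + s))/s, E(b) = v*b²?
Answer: -3609815389/43381807 ≈ -83.210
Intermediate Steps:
E(b) = 2*b²
u(s) = 4*s (u(s) = ((2*s)*(2*s))/s = (4*s²)/s = 4*s)
u(44)/((-46597/E(-104))) - 43431/28861 = (4*44)/((-46597/(2*(-104)²))) - 43431/28861 = 176/((-46597/(2*10816))) - 43431*1/28861 = 176/((-46597/21632)) - 1401/931 = 176/((-46597*1/21632)) - 1401/931 = 176/(-46597/21632) - 1401/931 = 176*(-21632/46597) - 1401/931 = -3807232/46597 - 1401/931 = -3609815389/43381807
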